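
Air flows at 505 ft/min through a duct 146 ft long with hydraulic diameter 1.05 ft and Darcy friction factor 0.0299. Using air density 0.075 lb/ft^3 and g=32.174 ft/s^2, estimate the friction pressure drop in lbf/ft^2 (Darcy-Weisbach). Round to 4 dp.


v_fps = 505/60 = 8.4167 ft/s
dp = 0.0299*(146/1.05)*0.075*8.4167^2/(2*32.174) = 0.3433 lbf/ft^2

0.3433 lbf/ft^2


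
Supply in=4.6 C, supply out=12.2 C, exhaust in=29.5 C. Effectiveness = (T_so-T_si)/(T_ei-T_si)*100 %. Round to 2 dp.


eff = (12.2-4.6)/(29.5-4.6)*100 = 30.52 %

30.52 %


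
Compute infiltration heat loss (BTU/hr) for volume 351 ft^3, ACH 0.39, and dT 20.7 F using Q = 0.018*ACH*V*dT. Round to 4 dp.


Q = 0.018 * 0.39 * 351 * 20.7 = 51.0052 BTU/hr

51.0052 BTU/hr


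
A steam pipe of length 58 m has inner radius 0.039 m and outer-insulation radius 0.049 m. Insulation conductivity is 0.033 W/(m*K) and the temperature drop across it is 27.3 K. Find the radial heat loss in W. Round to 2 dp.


Q = 2*pi*0.033*58*27.3/ln(0.049/0.039) = 1438.33 W

1438.33 W


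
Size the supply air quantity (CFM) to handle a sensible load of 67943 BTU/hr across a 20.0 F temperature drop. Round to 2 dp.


CFM = 67943 / (1.08 * 20.0) = 3145.51

3145.51 CFM


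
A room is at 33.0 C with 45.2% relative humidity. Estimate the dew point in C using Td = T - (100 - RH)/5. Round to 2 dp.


Td = 33.0 - (100-45.2)/5 = 22.04 C

22.04 C


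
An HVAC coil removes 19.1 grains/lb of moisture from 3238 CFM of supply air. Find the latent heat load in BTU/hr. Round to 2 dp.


Q = 0.68 * 3238 * 19.1 = 42055.14 BTU/hr

42055.14 BTU/hr


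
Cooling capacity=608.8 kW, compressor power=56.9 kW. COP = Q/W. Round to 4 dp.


COP = 608.8 / 56.9 = 10.6995

10.6995


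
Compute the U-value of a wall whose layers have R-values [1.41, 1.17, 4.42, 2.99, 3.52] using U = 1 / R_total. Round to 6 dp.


R_total = 1.41 + 1.17 + 4.42 + 2.99 + 3.52 = 13.51
U = 1/13.51 = 0.074019

0.074019


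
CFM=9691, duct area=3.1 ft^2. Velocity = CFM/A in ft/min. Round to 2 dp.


V = 9691 / 3.1 = 3126.13 ft/min

3126.13 ft/min


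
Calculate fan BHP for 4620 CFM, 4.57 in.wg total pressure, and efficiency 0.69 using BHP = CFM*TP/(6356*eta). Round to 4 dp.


BHP = 4620 * 4.57 / (6356 * 0.69) = 4.8142 hp

4.8142 hp


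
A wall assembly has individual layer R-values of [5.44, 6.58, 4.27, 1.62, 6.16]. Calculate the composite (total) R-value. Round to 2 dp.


R_total = 5.44 + 6.58 + 4.27 + 1.62 + 6.16 = 24.07

24.07


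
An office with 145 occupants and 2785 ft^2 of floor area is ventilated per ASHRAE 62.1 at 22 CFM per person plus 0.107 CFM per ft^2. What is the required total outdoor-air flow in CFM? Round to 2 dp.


Total = 145*22 + 2785*0.107 = 3488.00 CFM

3488.00 CFM


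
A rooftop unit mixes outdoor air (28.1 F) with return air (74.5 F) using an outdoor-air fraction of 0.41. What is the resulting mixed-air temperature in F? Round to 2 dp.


T_mix = 0.41*28.1 + 0.59*74.5 = 55.48 F

55.48 F


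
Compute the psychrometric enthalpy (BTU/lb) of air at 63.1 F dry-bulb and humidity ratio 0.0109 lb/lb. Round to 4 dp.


h = 0.24*63.1 + 0.0109*(1061+0.444*63.1) = 27.0143 BTU/lb

27.0143 BTU/lb


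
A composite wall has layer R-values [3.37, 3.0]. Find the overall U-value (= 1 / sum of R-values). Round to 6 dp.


R_total = 3.37 + 3.0 = 6.37
U = 1/6.37 = 0.156986

0.156986


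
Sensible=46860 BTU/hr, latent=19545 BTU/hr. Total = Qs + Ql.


Qt = 46860 + 19545 = 66405 BTU/hr

66405 BTU/hr


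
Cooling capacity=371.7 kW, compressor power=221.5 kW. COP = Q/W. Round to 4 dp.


COP = 371.7 / 221.5 = 1.6781

1.6781


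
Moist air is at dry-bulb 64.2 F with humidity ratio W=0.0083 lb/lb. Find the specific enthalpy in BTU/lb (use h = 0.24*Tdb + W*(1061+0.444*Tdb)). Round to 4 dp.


h = 0.24*64.2 + 0.0083*(1061+0.444*64.2) = 24.4509 BTU/lb

24.4509 BTU/lb


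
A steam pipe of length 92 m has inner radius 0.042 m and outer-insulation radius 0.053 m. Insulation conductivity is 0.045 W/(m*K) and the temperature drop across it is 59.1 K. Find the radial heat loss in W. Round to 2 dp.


Q = 2*pi*0.045*92*59.1/ln(0.053/0.042) = 6608.70 W

6608.70 W


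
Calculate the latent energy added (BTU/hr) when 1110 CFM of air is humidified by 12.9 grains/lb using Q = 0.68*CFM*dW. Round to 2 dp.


Q = 0.68 * 1110 * 12.9 = 9736.92 BTU/hr

9736.92 BTU/hr


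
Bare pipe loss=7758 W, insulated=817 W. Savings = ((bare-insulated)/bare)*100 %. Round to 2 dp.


Savings = ((7758-817)/7758)*100 = 89.47 %

89.47 %


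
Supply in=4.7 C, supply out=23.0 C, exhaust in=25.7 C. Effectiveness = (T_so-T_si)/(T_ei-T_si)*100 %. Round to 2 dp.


eff = (23.0-4.7)/(25.7-4.7)*100 = 87.14 %

87.14 %


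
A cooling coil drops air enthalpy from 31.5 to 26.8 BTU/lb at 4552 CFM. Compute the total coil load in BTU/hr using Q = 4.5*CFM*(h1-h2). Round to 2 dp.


Q = 4.5 * 4552 * (31.5 - 26.8) = 96274.80 BTU/hr

96274.80 BTU/hr


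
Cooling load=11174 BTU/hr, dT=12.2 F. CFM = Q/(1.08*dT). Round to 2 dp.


CFM = 11174 / (1.08 * 12.2) = 848.06

848.06 CFM


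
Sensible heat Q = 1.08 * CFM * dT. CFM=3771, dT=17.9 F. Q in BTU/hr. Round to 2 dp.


Q = 1.08 * 3771 * 17.9 = 72900.97 BTU/hr

72900.97 BTU/hr


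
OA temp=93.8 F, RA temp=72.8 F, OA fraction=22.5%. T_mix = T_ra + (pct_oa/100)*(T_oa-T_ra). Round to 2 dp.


T_mix = 72.8 + (22.5/100)*(93.8-72.8) = 77.53 F

77.53 F


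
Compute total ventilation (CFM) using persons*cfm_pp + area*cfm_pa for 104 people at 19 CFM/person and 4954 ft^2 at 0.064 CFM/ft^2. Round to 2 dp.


Total = 104*19 + 4954*0.064 = 2293.06 CFM

2293.06 CFM


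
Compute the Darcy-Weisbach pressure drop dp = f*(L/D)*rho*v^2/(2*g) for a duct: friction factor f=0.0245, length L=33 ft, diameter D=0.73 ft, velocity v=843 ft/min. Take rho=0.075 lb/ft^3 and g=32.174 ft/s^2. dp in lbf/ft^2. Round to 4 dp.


v_fps = 843/60 = 14.05 ft/s
dp = 0.0245*(33/0.73)*0.075*14.05^2/(2*32.174) = 0.2548 lbf/ft^2

0.2548 lbf/ft^2


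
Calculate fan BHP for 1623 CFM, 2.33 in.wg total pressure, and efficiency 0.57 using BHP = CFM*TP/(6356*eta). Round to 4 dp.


BHP = 1623 * 2.33 / (6356 * 0.57) = 1.0438 hp

1.0438 hp


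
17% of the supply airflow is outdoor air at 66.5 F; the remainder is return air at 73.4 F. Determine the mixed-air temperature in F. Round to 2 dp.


T_mix = 0.17*66.5 + 0.83*73.4 = 72.23 F

72.23 F


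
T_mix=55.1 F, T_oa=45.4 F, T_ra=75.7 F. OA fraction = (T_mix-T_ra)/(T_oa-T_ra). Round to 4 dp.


frac = (55.1 - 75.7) / (45.4 - 75.7) = 0.6799

0.6799


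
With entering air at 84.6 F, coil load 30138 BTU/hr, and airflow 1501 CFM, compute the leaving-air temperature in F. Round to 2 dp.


dT = 30138/(1.08*1501) = 18.5913
T_leave = 84.6 - 18.5913 = 66.01 F

66.01 F


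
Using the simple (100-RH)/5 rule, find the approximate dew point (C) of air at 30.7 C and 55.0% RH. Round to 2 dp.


Td = 30.7 - (100-55.0)/5 = 21.70 C

21.70 C


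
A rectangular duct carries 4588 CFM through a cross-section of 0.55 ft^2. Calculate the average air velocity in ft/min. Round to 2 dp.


V = 4588 / 0.55 = 8341.82 ft/min

8341.82 ft/min


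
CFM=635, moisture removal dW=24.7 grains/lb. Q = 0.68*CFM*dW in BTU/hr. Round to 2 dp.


Q = 0.68 * 635 * 24.7 = 10665.46 BTU/hr

10665.46 BTU/hr


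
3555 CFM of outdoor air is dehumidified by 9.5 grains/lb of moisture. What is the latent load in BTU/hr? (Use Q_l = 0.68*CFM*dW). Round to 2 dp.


Q = 0.68 * 3555 * 9.5 = 22965.30 BTU/hr

22965.30 BTU/hr


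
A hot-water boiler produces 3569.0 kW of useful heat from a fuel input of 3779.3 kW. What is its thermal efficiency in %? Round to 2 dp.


eta = (3569.0/3779.3)*100 = 94.44 %

94.44 %


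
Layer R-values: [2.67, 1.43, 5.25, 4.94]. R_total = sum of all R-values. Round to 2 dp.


R_total = 2.67 + 1.43 + 5.25 + 4.94 = 14.29

14.29


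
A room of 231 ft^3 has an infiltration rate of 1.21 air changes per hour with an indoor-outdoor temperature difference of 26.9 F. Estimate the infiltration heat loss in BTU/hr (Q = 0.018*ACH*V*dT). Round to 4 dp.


Q = 0.018 * 1.21 * 231 * 26.9 = 135.3387 BTU/hr

135.3387 BTU/hr


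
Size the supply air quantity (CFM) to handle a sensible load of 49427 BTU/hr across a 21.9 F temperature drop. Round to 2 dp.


CFM = 49427 / (1.08 * 21.9) = 2089.76

2089.76 CFM


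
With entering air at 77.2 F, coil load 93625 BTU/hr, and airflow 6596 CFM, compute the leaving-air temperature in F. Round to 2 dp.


dT = 93625/(1.08*6596) = 13.1428
T_leave = 77.2 - 13.1428 = 64.06 F

64.06 F


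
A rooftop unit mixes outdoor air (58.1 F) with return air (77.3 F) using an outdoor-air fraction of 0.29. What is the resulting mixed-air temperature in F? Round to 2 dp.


T_mix = 0.29*58.1 + 0.71*77.3 = 71.73 F

71.73 F


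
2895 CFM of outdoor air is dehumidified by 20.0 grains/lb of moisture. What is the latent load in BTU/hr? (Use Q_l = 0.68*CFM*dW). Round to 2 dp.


Q = 0.68 * 2895 * 20.0 = 39372.00 BTU/hr

39372.00 BTU/hr


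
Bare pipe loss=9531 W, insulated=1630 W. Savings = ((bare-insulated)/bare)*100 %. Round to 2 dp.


Savings = ((9531-1630)/9531)*100 = 82.90 %

82.90 %


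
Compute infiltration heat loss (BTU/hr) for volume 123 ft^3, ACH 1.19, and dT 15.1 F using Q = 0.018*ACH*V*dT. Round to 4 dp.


Q = 0.018 * 1.19 * 123 * 15.1 = 39.7834 BTU/hr

39.7834 BTU/hr


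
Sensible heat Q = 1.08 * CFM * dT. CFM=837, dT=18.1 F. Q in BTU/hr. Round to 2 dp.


Q = 1.08 * 837 * 18.1 = 16361.68 BTU/hr

16361.68 BTU/hr


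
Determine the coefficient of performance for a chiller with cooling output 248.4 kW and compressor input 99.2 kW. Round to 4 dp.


COP = 248.4 / 99.2 = 2.5040

2.5040


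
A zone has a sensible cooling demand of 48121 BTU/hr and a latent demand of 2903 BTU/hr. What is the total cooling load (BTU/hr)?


Qt = 48121 + 2903 = 51024 BTU/hr

51024 BTU/hr


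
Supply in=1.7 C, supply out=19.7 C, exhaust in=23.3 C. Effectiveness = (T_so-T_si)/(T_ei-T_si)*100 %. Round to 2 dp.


eff = (19.7-1.7)/(23.3-1.7)*100 = 83.33 %

83.33 %


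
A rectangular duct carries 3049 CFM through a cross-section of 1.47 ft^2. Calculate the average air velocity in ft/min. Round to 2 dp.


V = 3049 / 1.47 = 2074.15 ft/min

2074.15 ft/min


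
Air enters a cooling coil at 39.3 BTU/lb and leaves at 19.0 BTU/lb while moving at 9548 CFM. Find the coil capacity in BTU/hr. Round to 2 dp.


Q = 4.5 * 9548 * (39.3 - 19.0) = 872209.80 BTU/hr

872209.80 BTU/hr


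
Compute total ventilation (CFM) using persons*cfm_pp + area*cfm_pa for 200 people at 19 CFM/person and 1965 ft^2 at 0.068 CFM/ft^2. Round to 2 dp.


Total = 200*19 + 1965*0.068 = 3933.62 CFM

3933.62 CFM


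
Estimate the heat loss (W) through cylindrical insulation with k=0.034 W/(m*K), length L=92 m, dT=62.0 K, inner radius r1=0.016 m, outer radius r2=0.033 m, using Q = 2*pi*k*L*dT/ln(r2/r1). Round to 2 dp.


Q = 2*pi*0.034*92*62.0/ln(0.033/0.016) = 1683.25 W

1683.25 W


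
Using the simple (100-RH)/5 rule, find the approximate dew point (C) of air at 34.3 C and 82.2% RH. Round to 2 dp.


Td = 34.3 - (100-82.2)/5 = 30.74 C

30.74 C


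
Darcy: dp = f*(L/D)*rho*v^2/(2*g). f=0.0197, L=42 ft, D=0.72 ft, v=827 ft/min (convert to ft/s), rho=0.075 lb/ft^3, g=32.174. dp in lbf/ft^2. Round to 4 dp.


v_fps = 827/60 = 13.7833 ft/s
dp = 0.0197*(42/0.72)*0.075*13.7833^2/(2*32.174) = 0.2545 lbf/ft^2

0.2545 lbf/ft^2


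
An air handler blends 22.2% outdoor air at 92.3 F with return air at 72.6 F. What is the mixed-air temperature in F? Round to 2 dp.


T_mix = 72.6 + (22.2/100)*(92.3-72.6) = 76.97 F

76.97 F


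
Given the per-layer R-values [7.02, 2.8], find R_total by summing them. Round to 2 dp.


R_total = 7.02 + 2.8 = 9.82

9.82


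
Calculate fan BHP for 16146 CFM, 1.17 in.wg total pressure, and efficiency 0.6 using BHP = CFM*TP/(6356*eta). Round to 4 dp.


BHP = 16146 * 1.17 / (6356 * 0.6) = 4.9535 hp

4.9535 hp


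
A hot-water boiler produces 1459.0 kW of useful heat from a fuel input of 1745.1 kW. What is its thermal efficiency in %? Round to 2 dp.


eta = (1459.0/1745.1)*100 = 83.61 %

83.61 %


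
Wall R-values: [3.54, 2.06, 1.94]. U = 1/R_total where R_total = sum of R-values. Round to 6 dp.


R_total = 3.54 + 2.06 + 1.94 = 7.54
U = 1/7.54 = 0.132626

0.132626


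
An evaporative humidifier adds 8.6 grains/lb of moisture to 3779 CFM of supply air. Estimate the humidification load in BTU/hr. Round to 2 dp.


Q = 0.68 * 3779 * 8.6 = 22099.59 BTU/hr

22099.59 BTU/hr


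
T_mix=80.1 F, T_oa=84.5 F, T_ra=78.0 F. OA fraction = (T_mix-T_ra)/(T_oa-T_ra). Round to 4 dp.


frac = (80.1 - 78.0) / (84.5 - 78.0) = 0.3231

0.3231


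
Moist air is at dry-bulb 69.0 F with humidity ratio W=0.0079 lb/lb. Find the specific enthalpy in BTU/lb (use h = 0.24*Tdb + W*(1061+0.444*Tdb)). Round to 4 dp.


h = 0.24*69.0 + 0.0079*(1061+0.444*69.0) = 25.1839 BTU/lb

25.1839 BTU/lb


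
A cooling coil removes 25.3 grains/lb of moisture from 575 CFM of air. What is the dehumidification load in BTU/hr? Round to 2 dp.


Q = 0.68 * 575 * 25.3 = 9892.30 BTU/hr

9892.30 BTU/hr


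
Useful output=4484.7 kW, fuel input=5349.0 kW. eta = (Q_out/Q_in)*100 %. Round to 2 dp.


eta = (4484.7/5349.0)*100 = 83.84 %

83.84 %


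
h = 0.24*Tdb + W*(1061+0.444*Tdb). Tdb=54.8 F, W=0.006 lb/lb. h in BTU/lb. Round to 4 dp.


h = 0.24*54.8 + 0.006*(1061+0.444*54.8) = 19.6640 BTU/lb

19.6640 BTU/lb


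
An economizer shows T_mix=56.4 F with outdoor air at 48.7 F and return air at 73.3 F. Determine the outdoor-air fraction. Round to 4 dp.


frac = (56.4 - 73.3) / (48.7 - 73.3) = 0.6870

0.6870


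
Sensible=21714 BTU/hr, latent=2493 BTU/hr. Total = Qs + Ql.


Qt = 21714 + 2493 = 24207 BTU/hr

24207 BTU/hr


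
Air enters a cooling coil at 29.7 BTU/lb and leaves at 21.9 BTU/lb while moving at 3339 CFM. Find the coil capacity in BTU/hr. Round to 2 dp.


Q = 4.5 * 3339 * (29.7 - 21.9) = 117198.90 BTU/hr

117198.90 BTU/hr


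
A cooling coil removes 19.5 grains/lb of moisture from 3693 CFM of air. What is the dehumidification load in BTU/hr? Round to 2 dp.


Q = 0.68 * 3693 * 19.5 = 48969.18 BTU/hr

48969.18 BTU/hr


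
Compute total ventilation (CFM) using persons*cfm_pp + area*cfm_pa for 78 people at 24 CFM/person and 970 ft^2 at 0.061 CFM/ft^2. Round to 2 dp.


Total = 78*24 + 970*0.061 = 1931.17 CFM

1931.17 CFM


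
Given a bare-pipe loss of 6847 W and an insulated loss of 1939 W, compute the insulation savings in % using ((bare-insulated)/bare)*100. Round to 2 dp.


Savings = ((6847-1939)/6847)*100 = 71.68 %

71.68 %


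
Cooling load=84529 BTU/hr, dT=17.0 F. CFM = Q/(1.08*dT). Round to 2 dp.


CFM = 84529 / (1.08 * 17.0) = 4603.98

4603.98 CFM


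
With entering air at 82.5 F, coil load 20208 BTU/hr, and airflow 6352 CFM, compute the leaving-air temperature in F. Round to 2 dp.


dT = 20208/(1.08*6352) = 2.9457
T_leave = 82.5 - 2.9457 = 79.55 F

79.55 F


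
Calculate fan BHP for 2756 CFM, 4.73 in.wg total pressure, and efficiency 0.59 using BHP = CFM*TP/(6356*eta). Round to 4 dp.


BHP = 2756 * 4.73 / (6356 * 0.59) = 3.4762 hp

3.4762 hp


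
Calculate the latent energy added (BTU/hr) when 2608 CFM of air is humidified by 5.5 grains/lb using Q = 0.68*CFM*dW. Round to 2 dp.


Q = 0.68 * 2608 * 5.5 = 9753.92 BTU/hr

9753.92 BTU/hr


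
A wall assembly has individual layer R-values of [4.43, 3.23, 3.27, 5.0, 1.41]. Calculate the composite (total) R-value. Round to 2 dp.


R_total = 4.43 + 3.23 + 3.27 + 5.0 + 1.41 = 17.34

17.34


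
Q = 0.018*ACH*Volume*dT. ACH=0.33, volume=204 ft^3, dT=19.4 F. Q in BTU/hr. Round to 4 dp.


Q = 0.018 * 0.33 * 204 * 19.4 = 23.5081 BTU/hr

23.5081 BTU/hr


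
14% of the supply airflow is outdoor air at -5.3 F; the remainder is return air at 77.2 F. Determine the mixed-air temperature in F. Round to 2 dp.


T_mix = 0.14*(-5.3) + 0.86*77.2 = 65.65 F

65.65 F


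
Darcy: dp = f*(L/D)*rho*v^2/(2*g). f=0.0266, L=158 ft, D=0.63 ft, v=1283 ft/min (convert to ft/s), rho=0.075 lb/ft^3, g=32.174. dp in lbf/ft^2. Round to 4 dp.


v_fps = 1283/60 = 21.3833 ft/s
dp = 0.0266*(158/0.63)*0.075*21.3833^2/(2*32.174) = 3.5553 lbf/ft^2

3.5553 lbf/ft^2


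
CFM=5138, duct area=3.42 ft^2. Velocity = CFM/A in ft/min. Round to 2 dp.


V = 5138 / 3.42 = 1502.34 ft/min

1502.34 ft/min


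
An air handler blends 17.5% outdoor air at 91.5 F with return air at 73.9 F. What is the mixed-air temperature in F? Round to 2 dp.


T_mix = 73.9 + (17.5/100)*(91.5-73.9) = 76.98 F

76.98 F


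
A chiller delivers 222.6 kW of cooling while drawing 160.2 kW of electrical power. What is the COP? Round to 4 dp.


COP = 222.6 / 160.2 = 1.3895

1.3895


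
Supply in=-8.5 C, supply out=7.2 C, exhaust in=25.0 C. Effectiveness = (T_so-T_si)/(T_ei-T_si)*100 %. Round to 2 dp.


eff = (7.2-(-8.5))/(25.0-(-8.5))*100 = 46.87 %

46.87 %


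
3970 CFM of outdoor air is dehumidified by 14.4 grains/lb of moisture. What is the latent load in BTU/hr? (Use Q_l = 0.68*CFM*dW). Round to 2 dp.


Q = 0.68 * 3970 * 14.4 = 38874.24 BTU/hr

38874.24 BTU/hr


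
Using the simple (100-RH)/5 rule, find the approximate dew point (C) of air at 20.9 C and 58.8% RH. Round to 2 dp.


Td = 20.9 - (100-58.8)/5 = 12.66 C

12.66 C


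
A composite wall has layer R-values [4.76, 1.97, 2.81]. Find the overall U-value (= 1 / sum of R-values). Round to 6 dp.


R_total = 4.76 + 1.97 + 2.81 = 9.54
U = 1/9.54 = 0.104822

0.104822


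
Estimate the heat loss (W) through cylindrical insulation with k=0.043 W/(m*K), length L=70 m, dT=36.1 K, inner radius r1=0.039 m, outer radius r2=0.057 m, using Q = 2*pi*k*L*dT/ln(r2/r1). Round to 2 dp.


Q = 2*pi*0.043*70*36.1/ln(0.057/0.039) = 1799.09 W

1799.09 W


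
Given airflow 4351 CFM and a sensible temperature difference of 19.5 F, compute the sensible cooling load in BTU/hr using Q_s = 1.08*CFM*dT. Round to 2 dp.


Q = 1.08 * 4351 * 19.5 = 91632.06 BTU/hr

91632.06 BTU/hr


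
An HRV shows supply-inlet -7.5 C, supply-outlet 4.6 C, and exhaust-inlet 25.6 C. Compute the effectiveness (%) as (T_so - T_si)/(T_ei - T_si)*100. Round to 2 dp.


eff = (4.6-(-7.5))/(25.6-(-7.5))*100 = 36.56 %

36.56 %


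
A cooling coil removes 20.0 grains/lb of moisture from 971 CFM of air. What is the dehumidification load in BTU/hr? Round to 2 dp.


Q = 0.68 * 971 * 20.0 = 13205.60 BTU/hr

13205.60 BTU/hr


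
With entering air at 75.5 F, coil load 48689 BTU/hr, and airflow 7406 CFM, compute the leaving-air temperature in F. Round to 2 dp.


dT = 48689/(1.08*7406) = 6.0873
T_leave = 75.5 - 6.0873 = 69.41 F

69.41 F


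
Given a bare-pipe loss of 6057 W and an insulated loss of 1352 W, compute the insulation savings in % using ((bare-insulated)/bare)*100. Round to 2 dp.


Savings = ((6057-1352)/6057)*100 = 77.68 %

77.68 %


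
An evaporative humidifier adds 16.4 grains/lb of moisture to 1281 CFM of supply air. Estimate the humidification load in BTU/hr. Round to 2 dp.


Q = 0.68 * 1281 * 16.4 = 14285.71 BTU/hr

14285.71 BTU/hr


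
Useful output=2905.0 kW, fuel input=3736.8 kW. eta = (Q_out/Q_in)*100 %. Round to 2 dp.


eta = (2905.0/3736.8)*100 = 77.74 %

77.74 %


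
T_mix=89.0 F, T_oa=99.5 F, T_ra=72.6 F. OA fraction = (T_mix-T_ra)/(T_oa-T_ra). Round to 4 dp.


frac = (89.0 - 72.6) / (99.5 - 72.6) = 0.6097

0.6097


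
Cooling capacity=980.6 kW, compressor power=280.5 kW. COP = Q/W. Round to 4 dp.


COP = 980.6 / 280.5 = 3.4959

3.4959


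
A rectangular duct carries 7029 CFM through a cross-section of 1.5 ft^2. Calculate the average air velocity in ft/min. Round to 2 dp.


V = 7029 / 1.5 = 4686.00 ft/min

4686.00 ft/min


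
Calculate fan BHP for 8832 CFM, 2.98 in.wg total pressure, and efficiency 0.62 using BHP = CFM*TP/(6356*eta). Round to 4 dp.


BHP = 8832 * 2.98 / (6356 * 0.62) = 6.6788 hp

6.6788 hp


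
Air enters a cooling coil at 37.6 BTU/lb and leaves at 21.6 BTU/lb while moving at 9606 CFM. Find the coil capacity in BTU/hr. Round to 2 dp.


Q = 4.5 * 9606 * (37.6 - 21.6) = 691632.00 BTU/hr

691632.00 BTU/hr


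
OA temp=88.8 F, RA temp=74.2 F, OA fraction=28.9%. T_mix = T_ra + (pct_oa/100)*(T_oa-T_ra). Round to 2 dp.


T_mix = 74.2 + (28.9/100)*(88.8-74.2) = 78.42 F

78.42 F


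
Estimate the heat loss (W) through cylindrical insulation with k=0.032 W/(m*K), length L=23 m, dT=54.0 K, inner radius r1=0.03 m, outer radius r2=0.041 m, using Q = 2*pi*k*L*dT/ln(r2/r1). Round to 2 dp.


Q = 2*pi*0.032*23*54.0/ln(0.041/0.03) = 799.42 W

799.42 W


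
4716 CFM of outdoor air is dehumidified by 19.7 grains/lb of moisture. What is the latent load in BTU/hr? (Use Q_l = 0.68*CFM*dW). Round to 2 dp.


Q = 0.68 * 4716 * 19.7 = 63175.54 BTU/hr

63175.54 BTU/hr


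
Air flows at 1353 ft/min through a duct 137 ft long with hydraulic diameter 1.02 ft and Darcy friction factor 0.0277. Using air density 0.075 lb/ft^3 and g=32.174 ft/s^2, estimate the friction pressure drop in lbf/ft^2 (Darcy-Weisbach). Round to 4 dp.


v_fps = 1353/60 = 22.55 ft/s
dp = 0.0277*(137/1.02)*0.075*22.55^2/(2*32.174) = 2.2051 lbf/ft^2

2.2051 lbf/ft^2


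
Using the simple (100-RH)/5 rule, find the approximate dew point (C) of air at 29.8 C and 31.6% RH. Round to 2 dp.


Td = 29.8 - (100-31.6)/5 = 16.12 C

16.12 C


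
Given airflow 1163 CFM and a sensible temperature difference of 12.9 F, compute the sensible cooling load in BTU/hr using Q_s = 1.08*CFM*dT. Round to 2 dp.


Q = 1.08 * 1163 * 12.9 = 16202.92 BTU/hr

16202.92 BTU/hr


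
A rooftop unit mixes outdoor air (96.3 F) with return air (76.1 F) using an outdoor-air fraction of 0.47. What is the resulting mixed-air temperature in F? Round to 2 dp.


T_mix = 0.47*96.3 + 0.53*76.1 = 85.59 F

85.59 F


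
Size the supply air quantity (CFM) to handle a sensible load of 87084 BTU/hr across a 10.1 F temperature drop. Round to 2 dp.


CFM = 87084 / (1.08 * 10.1) = 7983.50

7983.50 CFM


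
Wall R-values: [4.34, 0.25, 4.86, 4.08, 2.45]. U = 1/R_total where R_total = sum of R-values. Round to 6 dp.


R_total = 4.34 + 0.25 + 4.86 + 4.08 + 2.45 = 15.98
U = 1/15.98 = 0.062578

0.062578


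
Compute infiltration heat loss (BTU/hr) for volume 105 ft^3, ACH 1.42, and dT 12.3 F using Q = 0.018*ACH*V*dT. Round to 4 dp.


Q = 0.018 * 1.42 * 105 * 12.3 = 33.0107 BTU/hr

33.0107 BTU/hr


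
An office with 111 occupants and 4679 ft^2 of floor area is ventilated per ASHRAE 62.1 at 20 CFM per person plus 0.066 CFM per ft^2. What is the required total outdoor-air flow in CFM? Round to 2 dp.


Total = 111*20 + 4679*0.066 = 2528.81 CFM

2528.81 CFM


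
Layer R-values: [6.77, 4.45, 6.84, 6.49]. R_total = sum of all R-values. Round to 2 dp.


R_total = 6.77 + 4.45 + 6.84 + 6.49 = 24.55

24.55


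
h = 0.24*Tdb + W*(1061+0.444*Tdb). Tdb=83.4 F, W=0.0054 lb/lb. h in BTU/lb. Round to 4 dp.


h = 0.24*83.4 + 0.0054*(1061+0.444*83.4) = 25.9454 BTU/lb

25.9454 BTU/lb


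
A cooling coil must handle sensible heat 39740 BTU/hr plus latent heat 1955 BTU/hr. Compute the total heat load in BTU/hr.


Qt = 39740 + 1955 = 41695 BTU/hr

41695 BTU/hr


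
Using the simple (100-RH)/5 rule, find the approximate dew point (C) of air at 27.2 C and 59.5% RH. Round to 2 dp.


Td = 27.2 - (100-59.5)/5 = 19.10 C

19.10 C


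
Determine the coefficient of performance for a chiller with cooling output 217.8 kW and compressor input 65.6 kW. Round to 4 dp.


COP = 217.8 / 65.6 = 3.3201

3.3201


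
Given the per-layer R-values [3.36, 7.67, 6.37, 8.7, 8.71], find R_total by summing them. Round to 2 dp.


R_total = 3.36 + 7.67 + 6.37 + 8.7 + 8.71 = 34.81

34.81


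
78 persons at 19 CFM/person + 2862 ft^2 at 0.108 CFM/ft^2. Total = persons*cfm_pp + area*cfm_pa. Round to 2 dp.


Total = 78*19 + 2862*0.108 = 1791.10 CFM

1791.10 CFM


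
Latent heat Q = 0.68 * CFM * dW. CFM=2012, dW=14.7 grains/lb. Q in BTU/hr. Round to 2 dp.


Q = 0.68 * 2012 * 14.7 = 20111.95 BTU/hr

20111.95 BTU/hr


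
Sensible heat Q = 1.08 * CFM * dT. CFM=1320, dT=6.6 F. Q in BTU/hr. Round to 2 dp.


Q = 1.08 * 1320 * 6.6 = 9408.96 BTU/hr

9408.96 BTU/hr


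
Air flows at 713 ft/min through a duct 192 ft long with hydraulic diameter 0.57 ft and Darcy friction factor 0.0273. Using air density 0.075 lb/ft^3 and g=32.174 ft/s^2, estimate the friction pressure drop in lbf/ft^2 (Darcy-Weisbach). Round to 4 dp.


v_fps = 713/60 = 11.8833 ft/s
dp = 0.0273*(192/0.57)*0.075*11.8833^2/(2*32.174) = 1.5135 lbf/ft^2

1.5135 lbf/ft^2


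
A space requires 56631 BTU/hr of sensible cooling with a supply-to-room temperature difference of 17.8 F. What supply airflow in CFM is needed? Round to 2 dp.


CFM = 56631 / (1.08 * 17.8) = 2945.85

2945.85 CFM


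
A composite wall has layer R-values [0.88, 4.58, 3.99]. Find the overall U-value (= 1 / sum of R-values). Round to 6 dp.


R_total = 0.88 + 4.58 + 3.99 = 9.45
U = 1/9.45 = 0.105820

0.105820


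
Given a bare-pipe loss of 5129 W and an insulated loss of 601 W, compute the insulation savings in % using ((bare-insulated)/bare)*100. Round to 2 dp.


Savings = ((5129-601)/5129)*100 = 88.28 %

88.28 %


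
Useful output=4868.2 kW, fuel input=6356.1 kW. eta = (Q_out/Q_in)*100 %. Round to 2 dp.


eta = (4868.2/6356.1)*100 = 76.59 %

76.59 %


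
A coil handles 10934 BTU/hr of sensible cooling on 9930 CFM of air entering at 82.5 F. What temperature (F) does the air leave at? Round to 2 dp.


dT = 10934/(1.08*9930) = 1.0195
T_leave = 82.5 - 1.0195 = 81.48 F

81.48 F


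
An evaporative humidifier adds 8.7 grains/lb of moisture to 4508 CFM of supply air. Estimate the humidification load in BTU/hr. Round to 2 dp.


Q = 0.68 * 4508 * 8.7 = 26669.33 BTU/hr

26669.33 BTU/hr


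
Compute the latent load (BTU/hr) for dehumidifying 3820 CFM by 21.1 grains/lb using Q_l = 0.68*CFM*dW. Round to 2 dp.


Q = 0.68 * 3820 * 21.1 = 54809.36 BTU/hr

54809.36 BTU/hr


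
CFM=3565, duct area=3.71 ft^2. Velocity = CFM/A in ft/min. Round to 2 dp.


V = 3565 / 3.71 = 960.92 ft/min

960.92 ft/min


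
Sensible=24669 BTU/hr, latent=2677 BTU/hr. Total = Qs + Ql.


Qt = 24669 + 2677 = 27346 BTU/hr

27346 BTU/hr


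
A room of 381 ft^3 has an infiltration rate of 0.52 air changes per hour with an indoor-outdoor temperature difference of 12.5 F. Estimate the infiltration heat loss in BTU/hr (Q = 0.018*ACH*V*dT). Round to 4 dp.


Q = 0.018 * 0.52 * 381 * 12.5 = 44.5770 BTU/hr

44.5770 BTU/hr


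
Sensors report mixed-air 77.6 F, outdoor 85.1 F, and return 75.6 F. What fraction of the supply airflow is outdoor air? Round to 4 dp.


frac = (77.6 - 75.6) / (85.1 - 75.6) = 0.2105

0.2105


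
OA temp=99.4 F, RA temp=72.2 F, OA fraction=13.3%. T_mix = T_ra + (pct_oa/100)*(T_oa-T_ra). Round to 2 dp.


T_mix = 72.2 + (13.3/100)*(99.4-72.2) = 75.82 F

75.82 F


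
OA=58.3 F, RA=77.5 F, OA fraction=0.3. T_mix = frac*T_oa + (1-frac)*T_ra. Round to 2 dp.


T_mix = 0.3*58.3 + 0.7*77.5 = 71.74 F

71.74 F


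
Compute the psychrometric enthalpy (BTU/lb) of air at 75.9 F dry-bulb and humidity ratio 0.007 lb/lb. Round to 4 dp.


h = 0.24*75.9 + 0.007*(1061+0.444*75.9) = 25.8789 BTU/lb

25.8789 BTU/lb


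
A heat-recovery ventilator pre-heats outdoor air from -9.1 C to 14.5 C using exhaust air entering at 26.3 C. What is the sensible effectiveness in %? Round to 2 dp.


eff = (14.5-(-9.1))/(26.3-(-9.1))*100 = 66.67 %

66.67 %


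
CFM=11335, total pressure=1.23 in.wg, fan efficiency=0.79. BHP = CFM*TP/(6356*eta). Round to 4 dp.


BHP = 11335 * 1.23 / (6356 * 0.79) = 2.7766 hp

2.7766 hp


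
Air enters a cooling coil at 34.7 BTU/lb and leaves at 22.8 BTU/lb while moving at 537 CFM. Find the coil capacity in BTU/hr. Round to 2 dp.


Q = 4.5 * 537 * (34.7 - 22.8) = 28756.35 BTU/hr

28756.35 BTU/hr


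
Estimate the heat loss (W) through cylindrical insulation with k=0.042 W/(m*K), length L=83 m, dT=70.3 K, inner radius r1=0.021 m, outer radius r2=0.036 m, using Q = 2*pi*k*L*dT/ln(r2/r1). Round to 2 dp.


Q = 2*pi*0.042*83*70.3/ln(0.036/0.021) = 2856.78 W

2856.78 W


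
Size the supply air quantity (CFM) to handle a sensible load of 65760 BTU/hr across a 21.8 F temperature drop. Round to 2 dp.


CFM = 65760 / (1.08 * 21.8) = 2793.07

2793.07 CFM


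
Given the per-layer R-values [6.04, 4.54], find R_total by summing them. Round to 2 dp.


R_total = 6.04 + 4.54 = 10.58

10.58


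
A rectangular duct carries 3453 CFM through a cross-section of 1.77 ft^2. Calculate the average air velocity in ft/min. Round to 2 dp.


V = 3453 / 1.77 = 1950.85 ft/min

1950.85 ft/min


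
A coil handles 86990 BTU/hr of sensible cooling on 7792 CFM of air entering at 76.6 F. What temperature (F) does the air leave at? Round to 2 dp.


dT = 86990/(1.08*7792) = 10.3371
T_leave = 76.6 - 10.3371 = 66.26 F

66.26 F


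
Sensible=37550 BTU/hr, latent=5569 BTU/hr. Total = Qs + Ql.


Qt = 37550 + 5569 = 43119 BTU/hr

43119 BTU/hr


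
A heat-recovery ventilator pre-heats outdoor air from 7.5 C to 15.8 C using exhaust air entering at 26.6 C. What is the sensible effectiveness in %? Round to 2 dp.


eff = (15.8-7.5)/(26.6-7.5)*100 = 43.46 %

43.46 %


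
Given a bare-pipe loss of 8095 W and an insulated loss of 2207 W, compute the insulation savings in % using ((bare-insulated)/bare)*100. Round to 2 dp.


Savings = ((8095-2207)/8095)*100 = 72.74 %

72.74 %


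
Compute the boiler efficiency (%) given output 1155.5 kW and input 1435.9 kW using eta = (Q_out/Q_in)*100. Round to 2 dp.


eta = (1155.5/1435.9)*100 = 80.47 %

80.47 %


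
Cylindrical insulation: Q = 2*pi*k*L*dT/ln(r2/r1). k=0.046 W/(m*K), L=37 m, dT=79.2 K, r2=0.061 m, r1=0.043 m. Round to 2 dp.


Q = 2*pi*0.046*37*79.2/ln(0.061/0.043) = 2422.15 W

2422.15 W


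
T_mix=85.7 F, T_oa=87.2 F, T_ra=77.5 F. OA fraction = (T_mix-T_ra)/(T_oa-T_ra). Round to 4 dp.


frac = (85.7 - 77.5) / (87.2 - 77.5) = 0.8454

0.8454


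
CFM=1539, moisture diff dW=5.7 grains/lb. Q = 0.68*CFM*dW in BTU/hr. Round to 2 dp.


Q = 0.68 * 1539 * 5.7 = 5965.16 BTU/hr

5965.16 BTU/hr


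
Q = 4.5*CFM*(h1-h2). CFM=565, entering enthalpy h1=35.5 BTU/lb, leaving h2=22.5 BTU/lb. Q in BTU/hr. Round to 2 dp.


Q = 4.5 * 565 * (35.5 - 22.5) = 33052.50 BTU/hr

33052.50 BTU/hr


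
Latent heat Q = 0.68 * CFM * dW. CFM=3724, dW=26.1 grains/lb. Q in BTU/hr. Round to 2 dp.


Q = 0.68 * 3724 * 26.1 = 66093.55 BTU/hr

66093.55 BTU/hr


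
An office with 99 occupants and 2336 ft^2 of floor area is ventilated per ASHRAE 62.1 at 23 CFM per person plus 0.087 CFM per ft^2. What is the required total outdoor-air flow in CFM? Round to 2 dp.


Total = 99*23 + 2336*0.087 = 2480.23 CFM

2480.23 CFM


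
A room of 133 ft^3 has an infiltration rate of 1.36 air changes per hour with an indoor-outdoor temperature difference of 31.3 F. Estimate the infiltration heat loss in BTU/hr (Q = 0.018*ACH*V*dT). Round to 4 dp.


Q = 0.018 * 1.36 * 133 * 31.3 = 101.9078 BTU/hr

101.9078 BTU/hr


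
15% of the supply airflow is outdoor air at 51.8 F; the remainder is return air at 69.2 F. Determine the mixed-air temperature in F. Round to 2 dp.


T_mix = 0.15*51.8 + 0.85*69.2 = 66.59 F

66.59 F


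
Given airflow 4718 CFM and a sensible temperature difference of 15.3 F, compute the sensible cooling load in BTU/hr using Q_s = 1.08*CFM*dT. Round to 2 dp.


Q = 1.08 * 4718 * 15.3 = 77960.23 BTU/hr

77960.23 BTU/hr


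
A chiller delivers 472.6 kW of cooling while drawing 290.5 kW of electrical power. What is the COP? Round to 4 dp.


COP = 472.6 / 290.5 = 1.6269

1.6269


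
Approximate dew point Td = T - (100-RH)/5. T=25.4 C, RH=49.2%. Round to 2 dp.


Td = 25.4 - (100-49.2)/5 = 15.24 C

15.24 C


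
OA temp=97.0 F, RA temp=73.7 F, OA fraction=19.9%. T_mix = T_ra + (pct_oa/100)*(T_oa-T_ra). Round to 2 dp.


T_mix = 73.7 + (19.9/100)*(97.0-73.7) = 78.34 F

78.34 F


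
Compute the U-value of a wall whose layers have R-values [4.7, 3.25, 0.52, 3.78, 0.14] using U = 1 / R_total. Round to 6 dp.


R_total = 4.7 + 3.25 + 0.52 + 3.78 + 0.14 = 12.39
U = 1/12.39 = 0.080710

0.080710


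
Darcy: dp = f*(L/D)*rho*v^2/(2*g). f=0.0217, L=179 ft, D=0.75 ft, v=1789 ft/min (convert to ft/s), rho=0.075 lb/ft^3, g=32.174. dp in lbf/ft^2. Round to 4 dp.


v_fps = 1789/60 = 29.8167 ft/s
dp = 0.0217*(179/0.75)*0.075*29.8167^2/(2*32.174) = 5.3666 lbf/ft^2

5.3666 lbf/ft^2


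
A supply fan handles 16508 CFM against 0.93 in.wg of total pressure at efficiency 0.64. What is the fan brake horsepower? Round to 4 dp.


BHP = 16508 * 0.93 / (6356 * 0.64) = 3.7741 hp

3.7741 hp


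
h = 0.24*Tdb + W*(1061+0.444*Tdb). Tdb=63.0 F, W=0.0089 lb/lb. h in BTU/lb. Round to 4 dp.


h = 0.24*63.0 + 0.0089*(1061+0.444*63.0) = 24.8119 BTU/lb

24.8119 BTU/lb


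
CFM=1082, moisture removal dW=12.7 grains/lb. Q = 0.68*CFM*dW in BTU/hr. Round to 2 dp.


Q = 0.68 * 1082 * 12.7 = 9344.15 BTU/hr

9344.15 BTU/hr


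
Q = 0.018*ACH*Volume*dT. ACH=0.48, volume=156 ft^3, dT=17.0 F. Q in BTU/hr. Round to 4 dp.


Q = 0.018 * 0.48 * 156 * 17.0 = 22.9133 BTU/hr

22.9133 BTU/hr


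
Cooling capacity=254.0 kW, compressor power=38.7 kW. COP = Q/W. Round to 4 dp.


COP = 254.0 / 38.7 = 6.5633

6.5633


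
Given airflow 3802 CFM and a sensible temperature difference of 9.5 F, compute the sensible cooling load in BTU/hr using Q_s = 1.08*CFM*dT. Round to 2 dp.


Q = 1.08 * 3802 * 9.5 = 39008.52 BTU/hr

39008.52 BTU/hr


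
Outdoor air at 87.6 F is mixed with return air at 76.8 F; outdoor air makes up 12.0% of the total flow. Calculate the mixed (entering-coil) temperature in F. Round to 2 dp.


T_mix = 76.8 + (12.0/100)*(87.6-76.8) = 78.10 F

78.10 F


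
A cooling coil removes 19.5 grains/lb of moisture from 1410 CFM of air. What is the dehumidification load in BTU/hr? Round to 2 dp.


Q = 0.68 * 1410 * 19.5 = 18696.60 BTU/hr

18696.60 BTU/hr


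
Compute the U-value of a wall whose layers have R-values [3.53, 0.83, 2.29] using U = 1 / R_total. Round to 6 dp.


R_total = 3.53 + 0.83 + 2.29 = 6.65
U = 1/6.65 = 0.150376

0.150376


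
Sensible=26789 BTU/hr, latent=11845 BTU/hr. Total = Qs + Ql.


Qt = 26789 + 11845 = 38634 BTU/hr

38634 BTU/hr


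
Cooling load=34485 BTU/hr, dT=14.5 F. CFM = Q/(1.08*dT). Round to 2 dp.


CFM = 34485 / (1.08 * 14.5) = 2202.11

2202.11 CFM


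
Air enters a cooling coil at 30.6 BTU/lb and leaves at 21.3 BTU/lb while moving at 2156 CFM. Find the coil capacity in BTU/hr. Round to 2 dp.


Q = 4.5 * 2156 * (30.6 - 21.3) = 90228.60 BTU/hr

90228.60 BTU/hr


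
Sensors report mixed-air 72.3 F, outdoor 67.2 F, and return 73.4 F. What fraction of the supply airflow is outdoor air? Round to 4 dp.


frac = (72.3 - 73.4) / (67.2 - 73.4) = 0.1774

0.1774


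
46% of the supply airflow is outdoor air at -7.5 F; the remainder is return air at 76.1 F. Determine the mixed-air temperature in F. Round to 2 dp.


T_mix = 0.46*(-7.5) + 0.54*76.1 = 37.64 F

37.64 F


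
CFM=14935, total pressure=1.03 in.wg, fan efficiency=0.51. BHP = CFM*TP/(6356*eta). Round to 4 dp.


BHP = 14935 * 1.03 / (6356 * 0.51) = 4.7456 hp

4.7456 hp


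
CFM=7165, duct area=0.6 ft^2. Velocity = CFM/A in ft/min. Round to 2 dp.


V = 7165 / 0.6 = 11941.67 ft/min

11941.67 ft/min


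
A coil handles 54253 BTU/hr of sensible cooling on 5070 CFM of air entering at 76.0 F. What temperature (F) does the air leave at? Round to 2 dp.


dT = 54253/(1.08*5070) = 9.9081
T_leave = 76.0 - 9.9081 = 66.09 F

66.09 F


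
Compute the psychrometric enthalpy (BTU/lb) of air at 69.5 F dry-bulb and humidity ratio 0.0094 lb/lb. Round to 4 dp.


h = 0.24*69.5 + 0.0094*(1061+0.444*69.5) = 26.9435 BTU/lb

26.9435 BTU/lb


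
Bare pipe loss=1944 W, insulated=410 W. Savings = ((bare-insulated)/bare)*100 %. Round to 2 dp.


Savings = ((1944-410)/1944)*100 = 78.91 %

78.91 %


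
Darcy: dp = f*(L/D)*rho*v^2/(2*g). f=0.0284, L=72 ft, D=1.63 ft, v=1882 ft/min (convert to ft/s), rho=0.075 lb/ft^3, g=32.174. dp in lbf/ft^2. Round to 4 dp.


v_fps = 1882/60 = 31.3667 ft/s
dp = 0.0284*(72/1.63)*0.075*31.3667^2/(2*32.174) = 1.4386 lbf/ft^2

1.4386 lbf/ft^2


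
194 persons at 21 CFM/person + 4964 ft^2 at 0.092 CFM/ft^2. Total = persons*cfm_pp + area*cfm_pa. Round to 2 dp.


Total = 194*21 + 4964*0.092 = 4530.69 CFM

4530.69 CFM


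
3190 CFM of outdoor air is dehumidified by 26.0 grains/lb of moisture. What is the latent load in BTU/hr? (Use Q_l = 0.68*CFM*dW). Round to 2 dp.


Q = 0.68 * 3190 * 26.0 = 56399.20 BTU/hr

56399.20 BTU/hr


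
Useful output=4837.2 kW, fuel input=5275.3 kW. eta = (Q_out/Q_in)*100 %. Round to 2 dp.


eta = (4837.2/5275.3)*100 = 91.70 %

91.70 %


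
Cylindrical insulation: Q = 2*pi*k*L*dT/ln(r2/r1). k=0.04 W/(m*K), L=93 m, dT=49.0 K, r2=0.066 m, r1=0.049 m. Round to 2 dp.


Q = 2*pi*0.04*93*49.0/ln(0.066/0.049) = 3845.42 W

3845.42 W


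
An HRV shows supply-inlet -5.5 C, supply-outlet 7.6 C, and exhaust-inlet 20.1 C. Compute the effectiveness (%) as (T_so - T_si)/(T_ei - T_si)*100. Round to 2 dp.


eff = (7.6-(-5.5))/(20.1-(-5.5))*100 = 51.17 %

51.17 %


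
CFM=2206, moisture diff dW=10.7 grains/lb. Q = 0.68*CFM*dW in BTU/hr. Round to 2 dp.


Q = 0.68 * 2206 * 10.7 = 16050.86 BTU/hr

16050.86 BTU/hr


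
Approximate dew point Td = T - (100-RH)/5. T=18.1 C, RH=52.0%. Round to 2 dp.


Td = 18.1 - (100-52.0)/5 = 8.50 C

8.50 C


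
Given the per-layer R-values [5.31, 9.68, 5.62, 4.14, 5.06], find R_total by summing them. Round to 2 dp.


R_total = 5.31 + 9.68 + 5.62 + 4.14 + 5.06 = 29.81

29.81


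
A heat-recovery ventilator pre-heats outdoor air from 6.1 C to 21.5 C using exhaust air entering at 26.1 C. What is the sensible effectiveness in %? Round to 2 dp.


eff = (21.5-6.1)/(26.1-6.1)*100 = 77.00 %

77.00 %


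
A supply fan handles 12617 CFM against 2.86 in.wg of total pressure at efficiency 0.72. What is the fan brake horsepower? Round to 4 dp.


BHP = 12617 * 2.86 / (6356 * 0.72) = 7.8851 hp

7.8851 hp


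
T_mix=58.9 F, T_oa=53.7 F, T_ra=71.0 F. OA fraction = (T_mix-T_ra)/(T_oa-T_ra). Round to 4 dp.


frac = (58.9 - 71.0) / (53.7 - 71.0) = 0.6994

0.6994


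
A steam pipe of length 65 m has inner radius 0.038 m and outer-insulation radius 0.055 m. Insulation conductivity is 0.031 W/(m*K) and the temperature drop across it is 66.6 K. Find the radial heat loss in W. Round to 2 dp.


Q = 2*pi*0.031*65*66.6/ln(0.055/0.038) = 2280.47 W

2280.47 W


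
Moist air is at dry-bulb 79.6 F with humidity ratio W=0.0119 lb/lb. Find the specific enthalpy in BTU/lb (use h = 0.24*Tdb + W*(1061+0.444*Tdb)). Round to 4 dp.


h = 0.24*79.6 + 0.0119*(1061+0.444*79.6) = 32.1505 BTU/lb

32.1505 BTU/lb


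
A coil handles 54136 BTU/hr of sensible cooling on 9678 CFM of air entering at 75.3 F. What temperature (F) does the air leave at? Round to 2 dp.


dT = 54136/(1.08*9678) = 5.1794
T_leave = 75.3 - 5.1794 = 70.12 F

70.12 F


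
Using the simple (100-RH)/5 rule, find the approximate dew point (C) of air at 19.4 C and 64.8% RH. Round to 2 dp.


Td = 19.4 - (100-64.8)/5 = 12.36 C

12.36 C


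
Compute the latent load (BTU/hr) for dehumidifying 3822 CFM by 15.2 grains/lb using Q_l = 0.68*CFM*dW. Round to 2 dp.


Q = 0.68 * 3822 * 15.2 = 39504.19 BTU/hr

39504.19 BTU/hr
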